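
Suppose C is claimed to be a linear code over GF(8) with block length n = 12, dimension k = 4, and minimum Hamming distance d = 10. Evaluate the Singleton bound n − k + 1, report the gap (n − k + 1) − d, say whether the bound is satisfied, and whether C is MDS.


Singleton RHS = n − k + 1 = 9, slack = -1, bound violated (no such code; not MDS).

Singleton bound: d ≤ n − k + 1.
Here n = 12, k = 4, so n − k + 1 = 9.
Given d = 10, check d ≤ 9: NO.
Slack = (n − k + 1) − d = -1.
The slack is negative: d = 10 exceeds n − k + 1 = 9 by 1, so the Singleton bound is violated and no linear [12, 4, 10]_8 code can exist. In particular it is not MDS (MDS requires d = n − k + 1 exactly).
Description: the claimed parameters are [12, 4, 10]_8; such a code would be impossible (violates the Singleton bound).


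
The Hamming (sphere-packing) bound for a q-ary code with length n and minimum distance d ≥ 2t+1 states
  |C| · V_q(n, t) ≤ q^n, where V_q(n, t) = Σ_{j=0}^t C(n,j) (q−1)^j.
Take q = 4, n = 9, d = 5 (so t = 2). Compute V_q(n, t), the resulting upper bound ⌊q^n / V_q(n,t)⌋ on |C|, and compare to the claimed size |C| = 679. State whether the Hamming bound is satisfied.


V_q(n, t) = 352, q^n = 262144, Hamming bound = 744, |C| = 679 ≤ bound (satisfied).

Step 1: Compute V_q(n, t) = Σ_{j=0}^2 C(n, j) (q−1)^j.
  j = 0: C(9,0)·(3)^0 = 1·1 = 1.
  j = 1: C(9,1)·(3)^1 = 9·3 = 27.
  j = 2: C(9,2)·(3)^2 = 36·9 = 324.
  V_q(n, t) = 1 + 27 + 324 = 352.
Step 2: q^n = 4^9 = 262144.
Step 3: Hamming bound ⌊q^n / V_q(n,t)⌋ = ⌊262144/352⌋ = 744.
Step 4: Compare |C| = 679 to 744: satisfied.
The claimed |C| lies below the Hamming bound.


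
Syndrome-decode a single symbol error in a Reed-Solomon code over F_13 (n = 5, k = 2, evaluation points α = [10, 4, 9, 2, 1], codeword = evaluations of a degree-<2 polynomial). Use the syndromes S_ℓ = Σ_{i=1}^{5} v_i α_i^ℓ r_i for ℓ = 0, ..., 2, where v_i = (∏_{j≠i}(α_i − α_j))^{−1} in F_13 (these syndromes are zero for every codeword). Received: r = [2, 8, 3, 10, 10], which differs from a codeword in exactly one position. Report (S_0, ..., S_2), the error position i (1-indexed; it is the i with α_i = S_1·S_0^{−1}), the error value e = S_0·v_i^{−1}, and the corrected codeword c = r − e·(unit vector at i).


S = (8, 8, 8), error at position 5, error magnitude e = 12, c = [2, 8, 3, 10, 11].

Step 1: column multipliers v_i = (∏_{j≠i}(α_i − α_j))^{−1} mod 13.
  i = 1 (α = 10): (10−4)(10−9)(10−2)(10−1) = 6·1·8·9 = 432 ≡ 3, so v_1 = 3^{−1} = 9 (mod 13).
  i = 2 (α = 4): (4−10)(4−9)(4−2)(4−1) = (−6)·(−5)·2·3 = 180 ≡ 11, so v_2 = 11^{−1} = 6 (mod 13).
  i = 3 (α = 9): (9−10)(9−4)(9−2)(9−1) = (−1)·5·7·8 = −280 ≡ 6, so v_3 = 6^{−1} = 11 (mod 13).
  i = 4 (α = 2): (2−10)(2−4)(2−9)(2−1) = (−8)·(−2)·(−7)·1 = −112 ≡ 5, so v_4 = 5^{−1} = 8 (mod 13).
  i = 5 (α = 1): (1−10)(1−4)(1−9)(1−2) = (−9)·(−3)·(−8)·(−1) = 216 ≡ 8, so v_5 = 8^{−1} = 5 (mod 13).
  v = [9, 6, 11, 8, 5].
Step 2: syndromes of r = [2, 8, 3, 10, 10] (all sums mod 13).
  S_0 = Σ v_i r_i = 9·2 + 6·8 + 11·3 + 8·10 + 5·10 = 229 ≡ 8.
  S_1 = Σ v_i α_i r_i = 9·10·2 + 6·4·8 + 11·9·3 + 8·2·10 + 5·1·10 = 879 ≡ 8.
  α_i^2 mod 13 = [9, 3, 3, 4, 1].
  S_2 = Σ v_i α_i^2 r_i = 9·9·2 + 6·3·8 + 11·3·3 + 8·4·10 + 5·1·10 = 775 ≡ 8.
  S = (8, 8, 8) ≠ 0, so r is not a codeword (an error is present).
Step 3: locate the error. For a single error e at position i, S_ℓ = v_i·e·α_i^ℓ, so α_err = S_1/S_0.
  S_0^{−1} = 8^{−1} = 5 (mod 13), so α_err = 8·5 = 40 ≡ 1 = α_5. Error position i = 5.
  Consistency check: S_2/S_1 = 8·5 = 40 ≡ 1 = α_err ✓ (single-error assumption holds).
Step 4: error magnitude e = S_0/v_5 = S_0·∏_{j≠5}(α_5 − α_j) = 8·8 = 64 ≡ 12 (mod 13).
Step 5: correct position 5: c_5 = r_5 − e = 10 − 12 ≡ 11 (mod 13). Hence c = [2, 8, 3, 10, 11].
  Check: interpolating c through the α_i gives m(x) = 12 + 12·x (degree < 2) with m(α_i) = c_i for every i, so c is indeed a codeword.


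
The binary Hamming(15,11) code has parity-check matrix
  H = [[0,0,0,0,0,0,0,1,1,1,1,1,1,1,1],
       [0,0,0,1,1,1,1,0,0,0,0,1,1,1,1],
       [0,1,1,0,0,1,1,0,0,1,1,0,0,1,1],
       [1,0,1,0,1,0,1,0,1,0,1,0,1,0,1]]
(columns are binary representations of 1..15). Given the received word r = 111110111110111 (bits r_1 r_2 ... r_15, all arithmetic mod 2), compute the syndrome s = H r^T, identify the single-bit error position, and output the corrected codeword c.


s = (1, 0, 1, 0)^T, error position = 10, corrected codeword c = 111110111010111

Compute s = H r^T mod 2 one row at a time:
  s_1 = 1 + 1 + 1 + 1 + 0 + 1 + 1 + 1 = 7 ≡ 1 (mod 2).
  s_2 = 1 + 1 + 0 + 1 + 0 + 1 + 1 + 1 = 6 ≡ 0 (mod 2).
  s_3 = 1 + 1 + 0 + 1 + 1 + 1 + 1 + 1 = 7 ≡ 1 (mod 2).
  s_4 = 1 + 1 + 1 + 1 + 1 + 1 + 1 + 1 = 8 ≡ 0 (mod 2).
s = (1, 0, 1, 0)^T — this equals column 10 of H (binary 1010), so error is at position 10.
Correct: flip bit 10 of r = 111110111110111 to get c = 111110111010111.


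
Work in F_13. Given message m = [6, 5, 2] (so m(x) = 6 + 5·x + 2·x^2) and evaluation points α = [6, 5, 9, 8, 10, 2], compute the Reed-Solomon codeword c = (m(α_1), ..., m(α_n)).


c = [4, 3, 5, 5, 9, 11]

Message polynomial: m(x) = 6 + 5·x + 2·x^2 (mod 13).
For each evaluation point α_i, compute m(α_i) mod 13:
  α_1 = 6: Horner steps 2 → 4 → 4, so m(6) = 4.
  α_2 = 5: Horner steps 2 → 2 → 3, so m(5) = 3.
  α_3 = 9: Horner steps 2 → 10 → 5, so m(9) = 5.
  α_4 = 8: Horner steps 2 → 8 → 5, so m(8) = 5.
  α_5 = 10: Horner steps 2 → 12 → 9, so m(10) = 9.
  α_6 = 2: Horner steps 2 → 9 → 11, so m(2) = 11.
Codeword c = [4, 3, 5, 5, 9, 11] ∈ F_13^6.


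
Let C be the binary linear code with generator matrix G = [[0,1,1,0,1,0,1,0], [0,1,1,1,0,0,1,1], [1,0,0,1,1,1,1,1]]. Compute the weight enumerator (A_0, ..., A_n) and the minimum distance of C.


Weight distribution: A_0 = 1, A_3 = 2, A_4 = 1, A_5 = 2, A_6 = 2. Minimum distance d = 3.

Enumerate all 2^3 = 8 messages m ∈ F_2^3.
For each, compute codeword c = mG in F_2^8, then tally its weight.
  m = 000 → c = 00000000, weight = 0.
  m = 100 → c = 01101010, weight = 4.
  m = 010 → c = 01110011, weight = 5.
  m = 110 → c = 00011001, weight = 3.
  m = 001 → c = 10011111, weight = 6.
  m = 101 → c = 11110101, weight = 6.
  m = 011 → c = 11101100, weight = 5.
  m = 111 → c = 10000110, weight = 3.
Tally weights:
  weight 0: 1 codewords.
  weight 3: 2 codewords.
  weight 4: 1 codewords.
  weight 5: 2 codewords.
  weight 6: 2 codewords.
Minimum distance d = smallest w > 0 with A_w > 0 = 3.
Sanity: Σ A_w = 8 = 2^3 = 8 ✓.


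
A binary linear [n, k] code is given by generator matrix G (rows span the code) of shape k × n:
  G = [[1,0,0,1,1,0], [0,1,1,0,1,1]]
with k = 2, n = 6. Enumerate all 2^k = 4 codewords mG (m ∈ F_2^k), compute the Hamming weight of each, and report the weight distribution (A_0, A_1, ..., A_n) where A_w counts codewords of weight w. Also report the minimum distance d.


Weight distribution: A_0 = 1, A_3 = 1, A_4 = 1, A_5 = 1. Minimum distance d = 3.

Enumerate all 2^2 = 4 messages m ∈ F_2^2.
For each, compute codeword c = mG in F_2^6, then tally its weight.
  m = 00 → c = 000000, weight = 0.
  m = 10 → c = 100110, weight = 3.
  m = 01 → c = 011011, weight = 4.
  m = 11 → c = 111101, weight = 5.
Tally weights:
  weight 0: 1 codewords.
  weight 3: 1 codewords.
  weight 4: 1 codewords.
  weight 5: 1 codewords.
Minimum distance d = smallest w > 0 with A_w > 0 = 3.
Sanity: Σ A_w = 4 = 2^2 = 4 ✓.


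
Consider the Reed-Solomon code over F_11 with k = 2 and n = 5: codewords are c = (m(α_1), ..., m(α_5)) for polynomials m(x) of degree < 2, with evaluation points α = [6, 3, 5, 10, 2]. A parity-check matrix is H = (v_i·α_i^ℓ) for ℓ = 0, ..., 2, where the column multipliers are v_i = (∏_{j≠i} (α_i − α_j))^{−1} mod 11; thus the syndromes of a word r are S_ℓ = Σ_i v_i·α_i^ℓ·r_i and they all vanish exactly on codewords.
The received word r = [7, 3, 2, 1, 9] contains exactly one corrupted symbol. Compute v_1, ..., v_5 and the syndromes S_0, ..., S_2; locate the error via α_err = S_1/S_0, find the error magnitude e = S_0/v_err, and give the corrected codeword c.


S = (2, 9, 2), error at position 4, error magnitude e = 7, c = [7, 3, 2, 5, 9].

Step 1: column multipliers v_i = (∏_{j≠i}(α_i − α_j))^{−1} mod 11.
  i = 1 (α = 6): (6−3)(6−5)(6−10)(6−2) = 3·1·(−4)·4 = −48 ≡ 7, so v_1 = 7^{−1} = 8 (mod 11).
  i = 2 (α = 3): (3−6)(3−5)(3−10)(3−2) = (−3)·(−2)·(−7)·1 = −42 ≡ 2, so v_2 = 2^{−1} = 6 (mod 11).
  i = 3 (α = 5): (5−6)(5−3)(5−10)(5−2) = (−1)·2·(−5)·3 = 30 ≡ 8, so v_3 = 8^{−1} = 7 (mod 11).
  i = 4 (α = 10): (10−6)(10−3)(10−5)(10−2) = 4·7·5·8 = 1120 ≡ 9, so v_4 = 9^{−1} = 5 (mod 11).
  i = 5 (α = 2): (2−6)(2−3)(2−5)(2−10) = (−4)·(−1)·(−3)·(−8) = 96 ≡ 8, so v_5 = 8^{−1} = 7 (mod 11).
  v = [8, 6, 7, 5, 7].
Step 2: syndromes of r = [7, 3, 2, 1, 9] (all sums mod 11).
  S_0 = Σ v_i r_i = 8·7 + 6·3 + 7·2 + 5·1 + 7·9 = 156 ≡ 2.
  S_1 = Σ v_i α_i r_i = 8·6·7 + 6·3·3 + 7·5·2 + 5·10·1 + 7·2·9 = 636 ≡ 9.
  α_i^2 mod 11 = [3, 9, 3, 1, 4].
  S_2 = Σ v_i α_i^2 r_i = 8·3·7 + 6·9·3 + 7·3·2 + 5·1·1 + 7·4·9 = 629 ≡ 2.
  S = (2, 9, 2) ≠ 0, so r is not a codeword (an error is present).
Step 3: locate the error. For a single error e at position i, S_ℓ = v_i·e·α_i^ℓ, so α_err = S_1/S_0.
  S_0^{−1} = 2^{−1} = 6 (mod 11), so α_err = 9·6 = 54 ≡ 10 = α_4. Error position i = 4.
  Consistency check: S_2/S_1 = 2·5 = 10 ≡ 10 = α_err ✓ (single-error assumption holds).
Step 4: error magnitude e = S_0/v_4 = S_0·∏_{j≠4}(α_4 − α_j) = 2·9 = 18 ≡ 7 (mod 11).
Step 5: correct position 4: c_4 = r_4 − e = 1 − 7 ≡ 5 (mod 11). Hence c = [7, 3, 2, 5, 9].
  Check: interpolating c through the α_i gives m(x) = 10 + 5·x (degree < 2) with m(α_i) = c_i for every i, so c is indeed a codeword.


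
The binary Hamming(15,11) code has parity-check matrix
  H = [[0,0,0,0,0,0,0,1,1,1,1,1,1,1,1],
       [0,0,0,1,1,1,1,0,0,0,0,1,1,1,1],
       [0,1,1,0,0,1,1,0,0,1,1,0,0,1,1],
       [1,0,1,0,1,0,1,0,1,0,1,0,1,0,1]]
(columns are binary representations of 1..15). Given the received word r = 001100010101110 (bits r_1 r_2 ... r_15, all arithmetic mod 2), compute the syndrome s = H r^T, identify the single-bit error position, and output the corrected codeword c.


s = (1, 0, 1, 0)^T, error position = 10, corrected codeword c = 001100010001110

Compute s = H r^T mod 2 one row at a time:
  s_1 = 1 + 0 + 1 + 0 + 1 + 1 + 1 + 0 = 5 ≡ 1 (mod 2).
  s_2 = 1 + 0 + 0 + 0 + 1 + 1 + 1 + 0 = 4 ≡ 0 (mod 2).
  s_3 = 0 + 1 + 0 + 0 + 1 + 0 + 1 + 0 = 3 ≡ 1 (mod 2).
  s_4 = 0 + 1 + 0 + 0 + 0 + 0 + 1 + 0 = 2 ≡ 0 (mod 2).
s = (1, 0, 1, 0)^T — this equals column 10 of H (binary 1010), so error is at position 10.
Correct: flip bit 10 of r = 001100010101110 to get c = 001100010001110.


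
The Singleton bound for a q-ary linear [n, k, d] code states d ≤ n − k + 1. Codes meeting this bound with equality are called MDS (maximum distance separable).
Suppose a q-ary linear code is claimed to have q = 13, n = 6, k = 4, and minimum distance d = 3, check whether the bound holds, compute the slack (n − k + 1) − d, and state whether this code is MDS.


Singleton RHS = n − k + 1 = 3, slack = 0, bound satisfied, MDS.

Singleton bound: d ≤ n − k + 1.
Here n = 6, k = 4, so n − k + 1 = 3.
Given d = 3, check d ≤ 3: YES.
Slack = (n − k + 1) − d = 0.
The code is MDS (slack = 0).
Description: the claimed parameters are [6, 4, 3]_13; such a code would be MDS (meets Singleton bound).


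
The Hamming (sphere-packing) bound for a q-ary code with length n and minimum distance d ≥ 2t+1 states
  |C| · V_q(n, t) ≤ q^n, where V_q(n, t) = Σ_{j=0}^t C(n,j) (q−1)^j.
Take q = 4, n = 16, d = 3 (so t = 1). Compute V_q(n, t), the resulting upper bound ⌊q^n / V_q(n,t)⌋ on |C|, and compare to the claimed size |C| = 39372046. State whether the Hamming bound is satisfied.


V_q(n, t) = 49, q^n = 4294967296, Hamming bound = 87652393, |C| = 39372046 ≤ bound (satisfied).

Step 1: Compute V_q(n, t) = Σ_{j=0}^1 C(n, j) (q−1)^j.
  j = 0: C(16,0)·(3)^0 = 1·1 = 1.
  j = 1: C(16,1)·(3)^1 = 16·3 = 48.
  V_q(n, t) = 1 + 48 = 49.
Step 2: q^n = 4^16 = 4294967296.
Step 3: Hamming bound ⌊q^n / V_q(n,t)⌋ = ⌊4294967296/49⌋ = 87652393.
Step 4: Compare |C| = 39372046 to 87652393: satisfied.
The claimed |C| lies below the Hamming bound.


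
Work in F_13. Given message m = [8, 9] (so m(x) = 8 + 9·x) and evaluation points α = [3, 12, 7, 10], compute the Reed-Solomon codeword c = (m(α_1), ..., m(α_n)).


c = [9, 12, 6, 7]

Message polynomial: m(x) = 8 + 9·x (mod 13).
For each evaluation point α_i, compute m(α_i) mod 13:
  α_1 = 3: Horner steps 9 → 9, so m(3) = 9.
  α_2 = 12: Horner steps 9 → 12, so m(12) = 12.
  α_3 = 7: Horner steps 9 → 6, so m(7) = 6.
  α_4 = 10: Horner steps 9 → 7, so m(10) = 7.
Codeword c = [9, 12, 6, 7] ∈ F_13^4.


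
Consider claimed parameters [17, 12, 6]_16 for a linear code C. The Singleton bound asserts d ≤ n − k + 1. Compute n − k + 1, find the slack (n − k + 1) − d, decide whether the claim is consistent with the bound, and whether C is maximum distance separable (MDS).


Singleton RHS = n − k + 1 = 6, slack = 0, bound satisfied, MDS.

Singleton bound: d ≤ n − k + 1.
Here n = 17, k = 12, so n − k + 1 = 6.
Given d = 6, check d ≤ 6: YES.
Slack = (n − k + 1) − d = 0.
The code is MDS (slack = 0).
Description: the claimed parameters are [17, 12, 6]_16; such a code would be MDS (meets Singleton bound).


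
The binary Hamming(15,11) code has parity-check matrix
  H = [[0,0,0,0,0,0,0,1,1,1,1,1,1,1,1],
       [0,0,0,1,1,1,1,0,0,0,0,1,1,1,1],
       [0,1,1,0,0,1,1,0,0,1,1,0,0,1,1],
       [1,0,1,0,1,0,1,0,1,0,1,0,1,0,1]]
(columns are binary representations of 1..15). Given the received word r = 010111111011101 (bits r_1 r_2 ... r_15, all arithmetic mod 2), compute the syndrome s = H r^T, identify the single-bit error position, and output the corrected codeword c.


s = (0, 1, 1, 0)^T, error position = 6, corrected codeword c = 010110111011101

Compute s = H r^T mod 2 one row at a time:
  s_1 = 1 + 1 + 0 + 1 + 1 + 1 + 0 + 1 = 6 ≡ 0 (mod 2).
  s_2 = 1 + 1 + 1 + 1 + 1 + 1 + 0 + 1 = 7 ≡ 1 (mod 2).
  s_3 = 1 + 0 + 1 + 1 + 0 + 1 + 0 + 1 = 5 ≡ 1 (mod 2).
  s_4 = 0 + 0 + 1 + 1 + 1 + 1 + 1 + 1 = 6 ≡ 0 (mod 2).
s = (0, 1, 1, 0)^T — this equals column 6 of H (binary 0110), so error is at position 6.
Correct: flip bit 6 of r = 010111111011101 to get c = 010110111011101.


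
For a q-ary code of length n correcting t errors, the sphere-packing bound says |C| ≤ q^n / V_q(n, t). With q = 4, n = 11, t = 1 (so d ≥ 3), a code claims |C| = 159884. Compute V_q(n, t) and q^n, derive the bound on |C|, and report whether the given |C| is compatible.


V_q(n, t) = 34, q^n = 4194304, Hamming bound = 123361, |C| = 159884 > bound (violated).

Step 1: Compute V_q(n, t) = Σ_{j=0}^1 C(n, j) (q−1)^j.
  j = 0: C(11,0)·(3)^0 = 1·1 = 1.
  j = 1: C(11,1)·(3)^1 = 11·3 = 33.
  V_q(n, t) = 1 + 33 = 34.
Step 2: q^n = 4^11 = 4194304.
Step 3: Hamming bound ⌊q^n / V_q(n,t)⌋ = ⌊4194304/34⌋ = 123361.
Step 4: Compare |C| = 159884 to 123361: violated.
The claimed |C| lies above the Hamming bound, so no 4-ary code of length 11 with d ≥ 3 can have 159884 codewords.


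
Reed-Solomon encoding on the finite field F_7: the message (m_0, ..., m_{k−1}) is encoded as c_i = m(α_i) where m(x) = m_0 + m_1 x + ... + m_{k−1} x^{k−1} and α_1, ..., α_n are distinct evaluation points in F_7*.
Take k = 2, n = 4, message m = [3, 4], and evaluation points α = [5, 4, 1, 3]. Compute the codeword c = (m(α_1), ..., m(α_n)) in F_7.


c = [2, 5, 0, 1]

Message polynomial: m(x) = 3 + 4·x (mod 7).
For each evaluation point α_i, compute m(α_i) mod 7:
  α_1 = 5: Horner steps 4 → 2, so m(5) = 2.
  α_2 = 4: Horner steps 4 → 5, so m(4) = 5.
  α_3 = 1: Horner steps 4 → 0, so m(1) = 0.
  α_4 = 3: Horner steps 4 → 1, so m(3) = 1.
Codeword c = [2, 5, 0, 1] ∈ F_7^4.


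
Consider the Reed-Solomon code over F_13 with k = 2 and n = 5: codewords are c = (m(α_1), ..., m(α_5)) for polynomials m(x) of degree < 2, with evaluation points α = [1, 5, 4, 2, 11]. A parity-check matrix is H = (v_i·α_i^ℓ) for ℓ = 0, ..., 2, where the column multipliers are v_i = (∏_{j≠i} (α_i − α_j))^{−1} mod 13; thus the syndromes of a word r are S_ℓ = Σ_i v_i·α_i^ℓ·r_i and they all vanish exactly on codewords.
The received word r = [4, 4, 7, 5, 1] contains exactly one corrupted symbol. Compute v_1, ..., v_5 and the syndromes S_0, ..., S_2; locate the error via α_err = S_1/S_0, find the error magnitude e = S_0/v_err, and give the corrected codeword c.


S = (8, 1, 5), error at position 2, error magnitude e = 9, c = [4, 8, 7, 5, 1].

Step 1: column multipliers v_i = (∏_{j≠i}(α_i − α_j))^{−1} mod 13.
  i = 1 (α = 1): (1−5)(1−4)(1−2)(1−11) = (−4)·(−3)·(−1)·(−10) = 120 ≡ 3, so v_1 = 3^{−1} = 9 (mod 13).
  i = 2 (α = 5): (5−1)(5−4)(5−2)(5−11) = 4·1·3·(−6) = −72 ≡ 6, so v_2 = 6^{−1} = 11 (mod 13).
  i = 3 (α = 4): (4−1)(4−5)(4−2)(4−11) = 3·(−1)·2·(−7) = 42 ≡ 3, so v_3 = 3^{−1} = 9 (mod 13).
  i = 4 (α = 2): (2−1)(2−5)(2−4)(2−11) = 1·(−3)·(−2)·(−9) = −54 ≡ 11, so v_4 = 11^{−1} = 6 (mod 13).
  i = 5 (α = 11): (11−1)(11−5)(11−4)(11−2) = 10·6·7·9 = 3780 ≡ 10, so v_5 = 10^{−1} = 4 (mod 13).
  v = [9, 11, 9, 6, 4].
Step 2: syndromes of r = [4, 4, 7, 5, 1] (all sums mod 13).
  S_0 = Σ v_i r_i = 9·4 + 11·4 + 9·7 + 6·5 + 4·1 = 177 ≡ 8.
  S_1 = Σ v_i α_i r_i = 9·1·4 + 11·5·4 + 9·4·7 + 6·2·5 + 4·11·1 = 612 ≡ 1.
  α_i^2 mod 13 = [1, 12, 3, 4, 4].
  S_2 = Σ v_i α_i^2 r_i = 9·1·4 + 11·12·4 + 9·3·7 + 6·4·5 + 4·4·1 = 889 ≡ 5.
  S = (8, 1, 5) ≠ 0, so r is not a codeword (an error is present).
Step 3: locate the error. For a single error e at position i, S_ℓ = v_i·e·α_i^ℓ, so α_err = S_1/S_0.
  S_0^{−1} = 8^{−1} = 5 (mod 13), so α_err = 1·5 = 5 ≡ 5 = α_2. Error position i = 2.
  Consistency check: S_2/S_1 = 5·1 = 5 ≡ 5 = α_err ✓ (single-error assumption holds).
Step 4: error magnitude e = S_0/v_2 = S_0·∏_{j≠2}(α_2 − α_j) = 8·6 = 48 ≡ 9 (mod 13).
Step 5: correct position 2: c_2 = r_2 − e = 4 − 9 ≡ 8 (mod 13). Hence c = [4, 8, 7, 5, 1].
  Check: interpolating c through the α_i gives m(x) = 3 + 1·x (degree < 2) with m(α_i) = c_i for every i, so c is indeed a codeword.


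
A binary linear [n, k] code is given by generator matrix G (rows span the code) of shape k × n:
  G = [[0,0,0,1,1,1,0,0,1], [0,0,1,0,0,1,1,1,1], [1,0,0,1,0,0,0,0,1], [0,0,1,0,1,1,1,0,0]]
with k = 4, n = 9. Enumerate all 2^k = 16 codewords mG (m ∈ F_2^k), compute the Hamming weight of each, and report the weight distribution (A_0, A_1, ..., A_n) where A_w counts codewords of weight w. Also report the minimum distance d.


Weight distribution: A_0 = 1, A_3 = 5, A_4 = 5, A_5 = 2, A_6 = 2, A_7 = 1. Minimum distance d = 3.

Enumerate all 2^4 = 16 messages m ∈ F_2^4.
For each, compute codeword c = mG in F_2^9, then tally its weight.
  m = 0000 → c = 000000000, weight = 0.
  m = 1000 → c = 000111001, weight = 4.
  m = 0100 → c = 001001111, weight = 5.
  m = 1100 → c = 001110110, weight = 5.
  m = 0010 → c = 100100001, weight = 3.
  m = 1010 → c = 100011000, weight = 3.
  m = 0110 → c = 101101110, weight = 6.
  m = 1110 → c = 101010111, weight = 6.
  m = 0001 → c = 001011100, weight = 4.
  m = 1001 → c = 001100101, weight = 4.
  m = 0101 → c = 000010011, weight = 3.
  m = 1101 → c = 000101010, weight = 3.
  m = 0011 → c = 101111101, weight = 7.
  m = 1011 → c = 101000100, weight = 3.
  m = 0111 → c = 100110010, weight = 4.
  m = 1111 → c = 100001011, weight = 4.
Tally weights:
  weight 0: 1 codewords.
  weight 3: 5 codewords.
  weight 4: 5 codewords.
  weight 5: 2 codewords.
  weight 6: 2 codewords.
  weight 7: 1 codewords.
Minimum distance d = smallest w > 0 with A_w > 0 = 3.
Sanity: Σ A_w = 16 = 2^4 = 16 ✓.


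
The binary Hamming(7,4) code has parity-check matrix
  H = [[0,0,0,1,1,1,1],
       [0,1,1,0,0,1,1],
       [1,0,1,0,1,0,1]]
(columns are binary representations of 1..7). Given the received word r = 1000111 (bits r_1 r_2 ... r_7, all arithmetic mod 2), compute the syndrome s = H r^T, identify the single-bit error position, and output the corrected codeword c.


s = (1, 0, 1)^T, error position = 5, corrected codeword c = 1000011

Compute s = H r^T mod 2 one row at a time:
  s_1 = 0 + 1 + 1 + 1 = 3 ≡ 1 (mod 2).
  s_2 = 0 + 0 + 1 + 1 = 2 ≡ 0 (mod 2).
  s_3 = 1 + 0 + 1 + 1 = 3 ≡ 1 (mod 2).
s = (1, 0, 1)^T — this equals column 5 of H (binary 101), so error is at position 5.
Correct: flip bit 5 of r = 1000111 to get c = 1000011.


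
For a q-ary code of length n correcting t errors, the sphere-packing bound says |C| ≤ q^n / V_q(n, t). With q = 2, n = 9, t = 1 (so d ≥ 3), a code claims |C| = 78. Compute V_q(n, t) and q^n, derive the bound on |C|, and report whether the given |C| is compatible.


V_q(n, t) = 10, q^n = 512, Hamming bound = 51, |C| = 78 > bound (violated).

Step 1: Compute V_q(n, t) = Σ_{j=0}^1 C(n, j) (q−1)^j.
  j = 0: C(9,0)·(1)^0 = 1·1 = 1.
  j = 1: C(9,1)·(1)^1 = 9·1 = 9.
  V_q(n, t) = 1 + 9 = 10.
Step 2: q^n = 2^9 = 512.
Step 3: Hamming bound ⌊q^n / V_q(n,t)⌋ = ⌊512/10⌋ = 51.
Step 4: Compare |C| = 78 to 51: violated.
The claimed |C| lies above the Hamming bound, so no 2-ary code of length 9 with d ≥ 3 can have 78 codewords.


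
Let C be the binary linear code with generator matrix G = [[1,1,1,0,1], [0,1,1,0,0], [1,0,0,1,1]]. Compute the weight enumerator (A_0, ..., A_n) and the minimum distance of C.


Weight distribution: A_0 = 1, A_1 = 1, A_2 = 2, A_3 = 2, A_4 = 1, A_5 = 1. Minimum distance d = 1.

Enumerate all 2^3 = 8 messages m ∈ F_2^3.
For each, compute codeword c = mG in F_2^5, then tally its weight.
  m = 000 → c = 00000, weight = 0.
  m = 100 → c = 11101, weight = 4.
  m = 010 → c = 01100, weight = 2.
  m = 110 → c = 10001, weight = 2.
  m = 001 → c = 10011, weight = 3.
  m = 101 → c = 01110, weight = 3.
  m = 011 → c = 11111, weight = 5.
  m = 111 → c = 00010, weight = 1.
Tally weights:
  weight 0: 1 codewords.
  weight 1: 1 codewords.
  weight 2: 2 codewords.
  weight 3: 2 codewords.
  weight 4: 1 codewords.
  weight 5: 1 codewords.
Minimum distance d = smallest w > 0 with A_w > 0 = 1.
Sanity: Σ A_w = 8 = 2^3 = 8 ✓.


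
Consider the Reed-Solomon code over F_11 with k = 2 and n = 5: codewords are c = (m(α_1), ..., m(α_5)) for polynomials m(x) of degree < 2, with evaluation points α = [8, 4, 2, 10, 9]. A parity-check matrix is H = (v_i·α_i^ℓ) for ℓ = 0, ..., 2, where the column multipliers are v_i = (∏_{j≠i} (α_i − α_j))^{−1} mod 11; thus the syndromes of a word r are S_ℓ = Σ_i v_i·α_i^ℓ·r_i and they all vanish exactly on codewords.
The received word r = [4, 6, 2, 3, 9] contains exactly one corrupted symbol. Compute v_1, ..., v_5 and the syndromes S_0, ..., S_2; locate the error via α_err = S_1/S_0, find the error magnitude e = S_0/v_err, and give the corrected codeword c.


S = (6, 1, 2), error at position 3, error magnitude e = 6, c = [4, 6, 7, 3, 9].

Step 1: column multipliers v_i = (∏_{j≠i}(α_i − α_j))^{−1} mod 11.
  i = 1 (α = 8): (8−4)(8−2)(8−10)(8−9) = 4·6·(−2)·(−1) = 48 ≡ 4, so v_1 = 4^{−1} = 3 (mod 11).
  i = 2 (α = 4): (4−8)(4−2)(4−10)(4−9) = (−4)·2·(−6)·(−5) = −240 ≡ 2, so v_2 = 2^{−1} = 6 (mod 11).
  i = 3 (α = 2): (2−8)(2−4)(2−10)(2−9) = (−6)·(−2)·(−8)·(−7) = 672 ≡ 1, so v_3 = 1^{−1} = 1 (mod 11).
  i = 4 (α = 10): (10−8)(10−4)(10−2)(10−9) = 2·6·8·1 = 96 ≡ 8, so v_4 = 8^{−1} = 7 (mod 11).
  i = 5 (α = 9): (9−8)(9−4)(9−2)(9−10) = 1·5·7·(−1) = −35 ≡ 9, so v_5 = 9^{−1} = 5 (mod 11).
  v = [3, 6, 1, 7, 5].
Step 2: syndromes of r = [4, 6, 2, 3, 9] (all sums mod 11).
  S_0 = Σ v_i r_i = 3·4 + 6·6 + 1·2 + 7·3 + 5·9 = 116 ≡ 6.
  S_1 = Σ v_i α_i r_i = 3·8·4 + 6·4·6 + 1·2·2 + 7·10·3 + 5·9·9 = 859 ≡ 1.
  α_i^2 mod 11 = [9, 5, 4, 1, 4].
  S_2 = Σ v_i α_i^2 r_i = 3·9·4 + 6·5·6 + 1·4·2 + 7·1·3 + 5·4·9 = 497 ≡ 2.
  S = (6, 1, 2) ≠ 0, so r is not a codeword (an error is present).
Step 3: locate the error. For a single error e at position i, S_ℓ = v_i·e·α_i^ℓ, so α_err = S_1/S_0.
  S_0^{−1} = 6^{−1} = 2 (mod 11), so α_err = 1·2 = 2 ≡ 2 = α_3. Error position i = 3.
  Consistency check: S_2/S_1 = 2·1 = 2 ≡ 2 = α_err ✓ (single-error assumption holds).
Step 4: error magnitude e = S_0/v_3 = S_0·∏_{j≠3}(α_3 − α_j) = 6·1 = 6 ≡ 6 (mod 11).
Step 5: correct position 3: c_3 = r_3 − e = 2 − 6 ≡ 7 (mod 11). Hence c = [4, 6, 7, 3, 9].
  Check: interpolating c through the α_i gives m(x) = 8 + 5·x (degree < 2) with m(α_i) = c_i for every i, so c is indeed a codeword.


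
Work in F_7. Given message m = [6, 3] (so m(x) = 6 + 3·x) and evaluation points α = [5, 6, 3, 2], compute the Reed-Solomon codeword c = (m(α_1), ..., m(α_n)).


c = [0, 3, 1, 5]

Message polynomial: m(x) = 6 + 3·x (mod 7).
For each evaluation point α_i, compute m(α_i) mod 7:
  α_1 = 5: Horner steps 3 → 0, so m(5) = 0.
  α_2 = 6: Horner steps 3 → 3, so m(6) = 3.
  α_3 = 3: Horner steps 3 → 1, so m(3) = 1.
  α_4 = 2: Horner steps 3 → 5, so m(2) = 5.
Codeword c = [0, 3, 1, 5] ∈ F_7^4.


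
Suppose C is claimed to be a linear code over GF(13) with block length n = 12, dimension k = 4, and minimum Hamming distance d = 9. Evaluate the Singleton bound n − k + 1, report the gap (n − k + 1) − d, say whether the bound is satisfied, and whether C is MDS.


Singleton RHS = n − k + 1 = 9, slack = 0, bound satisfied, MDS.

Singleton bound: d ≤ n − k + 1.
Here n = 12, k = 4, so n − k + 1 = 9.
Given d = 9, check d ≤ 9: YES.
Slack = (n − k + 1) − d = 0.
The code is MDS (slack = 0).
Description: the claimed parameters are [12, 4, 9]_13; such a code would be MDS (meets Singleton bound).


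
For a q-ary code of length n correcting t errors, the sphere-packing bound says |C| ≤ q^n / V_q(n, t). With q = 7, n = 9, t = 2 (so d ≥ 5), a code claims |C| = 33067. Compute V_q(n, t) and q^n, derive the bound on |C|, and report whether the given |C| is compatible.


V_q(n, t) = 1351, q^n = 40353607, Hamming bound = 29869, |C| = 33067 > bound (violated).

Step 1: Compute V_q(n, t) = Σ_{j=0}^2 C(n, j) (q−1)^j.
  j = 0: C(9,0)·(6)^0 = 1·1 = 1.
  j = 1: C(9,1)·(6)^1 = 9·6 = 54.
  j = 2: C(9,2)·(6)^2 = 36·36 = 1296.
  V_q(n, t) = 1 + 54 + 1296 = 1351.
Step 2: q^n = 7^9 = 40353607.
Step 3: Hamming bound ⌊q^n / V_q(n,t)⌋ = ⌊40353607/1351⌋ = 29869.
Step 4: Compare |C| = 33067 to 29869: violated.
The claimed |C| lies above the Hamming bound, so no 7-ary code of length 9 with d ≥ 5 can have 33067 codewords.


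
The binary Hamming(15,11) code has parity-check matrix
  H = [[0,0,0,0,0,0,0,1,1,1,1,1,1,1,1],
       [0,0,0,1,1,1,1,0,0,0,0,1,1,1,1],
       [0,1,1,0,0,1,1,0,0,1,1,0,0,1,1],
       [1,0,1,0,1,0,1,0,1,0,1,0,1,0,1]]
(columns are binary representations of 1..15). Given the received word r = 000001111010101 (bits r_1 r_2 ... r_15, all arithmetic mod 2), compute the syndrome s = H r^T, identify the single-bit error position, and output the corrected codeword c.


s = (1, 0, 0, 1)^T, error position = 9, corrected codeword c = 000001110010101

Compute s = H r^T mod 2 one row at a time:
  s_1 = 1 + 1 + 0 + 1 + 0 + 1 + 0 + 1 = 5 ≡ 1 (mod 2).
  s_2 = 0 + 0 + 1 + 1 + 0 + 1 + 0 + 1 = 4 ≡ 0 (mod 2).
  s_3 = 0 + 0 + 1 + 1 + 0 + 1 + 0 + 1 = 4 ≡ 0 (mod 2).
  s_4 = 0 + 0 + 0 + 1 + 1 + 1 + 1 + 1 = 5 ≡ 1 (mod 2).
s = (1, 0, 0, 1)^T — this equals column 9 of H (binary 1001), so error is at position 9.
Correct: flip bit 9 of r = 000001111010101 to get c = 000001110010101.


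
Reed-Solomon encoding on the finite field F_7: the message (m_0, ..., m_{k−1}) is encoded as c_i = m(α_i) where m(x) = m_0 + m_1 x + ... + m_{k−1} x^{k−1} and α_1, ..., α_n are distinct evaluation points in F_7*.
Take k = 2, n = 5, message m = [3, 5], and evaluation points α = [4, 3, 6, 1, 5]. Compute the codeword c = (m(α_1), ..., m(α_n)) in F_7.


c = [2, 4, 5, 1, 0]

Message polynomial: m(x) = 3 + 5·x (mod 7).
For each evaluation point α_i, compute m(α_i) mod 7:
  α_1 = 4: Horner steps 5 → 2, so m(4) = 2.
  α_2 = 3: Horner steps 5 → 4, so m(3) = 4.
  α_3 = 6: Horner steps 5 → 5, so m(6) = 5.
  α_4 = 1: Horner steps 5 → 1, so m(1) = 1.
  α_5 = 5: Horner steps 5 → 0, so m(5) = 0.
Codeword c = [2, 4, 5, 1, 0] ∈ F_7^5.


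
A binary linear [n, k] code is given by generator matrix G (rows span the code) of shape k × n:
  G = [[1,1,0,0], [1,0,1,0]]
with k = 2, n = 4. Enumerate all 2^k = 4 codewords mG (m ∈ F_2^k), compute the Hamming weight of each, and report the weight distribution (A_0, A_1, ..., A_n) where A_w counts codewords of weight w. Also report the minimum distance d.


Weight distribution: A_0 = 1, A_2 = 3. Minimum distance d = 2.

Enumerate all 2^2 = 4 messages m ∈ F_2^2.
For each, compute codeword c = mG in F_2^4, then tally its weight.
  m = 00 → c = 0000, weight = 0.
  m = 10 → c = 1100, weight = 2.
  m = 01 → c = 1010, weight = 2.
  m = 11 → c = 0110, weight = 2.
Tally weights:
  weight 0: 1 codewords.
  weight 2: 3 codewords.
Minimum distance d = smallest w > 0 with A_w > 0 = 2.
Sanity: Σ A_w = 4 = 2^2 = 4 ✓.


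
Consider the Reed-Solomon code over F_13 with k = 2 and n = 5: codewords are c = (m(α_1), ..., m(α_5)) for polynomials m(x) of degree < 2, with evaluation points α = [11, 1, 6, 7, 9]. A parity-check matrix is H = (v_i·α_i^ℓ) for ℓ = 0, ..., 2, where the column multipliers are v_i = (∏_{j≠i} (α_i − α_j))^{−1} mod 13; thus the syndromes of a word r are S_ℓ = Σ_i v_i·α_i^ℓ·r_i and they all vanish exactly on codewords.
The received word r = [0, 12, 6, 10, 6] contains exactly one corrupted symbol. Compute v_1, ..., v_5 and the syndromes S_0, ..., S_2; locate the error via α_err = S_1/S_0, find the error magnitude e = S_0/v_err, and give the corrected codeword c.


S = (5, 6, 2), error at position 5, error magnitude e = 1, c = [0, 12, 6, 10, 5].

Step 1: column multipliers v_i = (∏_{j≠i}(α_i − α_j))^{−1} mod 13.
  i = 1 (α = 11): (11−1)(11−6)(11−7)(11−9) = 10·5·4·2 = 400 ≡ 10, so v_1 = 10^{−1} = 4 (mod 13).
  i = 2 (α = 1): (1−11)(1−6)(1−7)(1−9) = (−10)·(−5)·(−6)·(−8) = 2400 ≡ 8, so v_2 = 8^{−1} = 5 (mod 13).
  i = 3 (α = 6): (6−11)(6−1)(6−7)(6−9) = (−5)·5·(−1)·(−3) = −75 ≡ 3, so v_3 = 3^{−1} = 9 (mod 13).
  i = 4 (α = 7): (7−11)(7−1)(7−6)(7−9) = (−4)·6·1·(−2) = 48 ≡ 9, so v_4 = 9^{−1} = 3 (mod 13).
  i = 5 (α = 9): (9−11)(9−1)(9−6)(9−7) = (−2)·8·3·2 = −96 ≡ 8, so v_5 = 8^{−1} = 5 (mod 13).
  v = [4, 5, 9, 3, 5].
Step 2: syndromes of r = [0, 12, 6, 10, 6] (all sums mod 13).
  S_0 = Σ v_i r_i = 4·0 + 5·12 + 9·6 + 3·10 + 5·6 = 174 ≡ 5.
  S_1 = Σ v_i α_i r_i = 4·11·0 + 5·1·12 + 9·6·6 + 3·7·10 + 5·9·6 = 864 ≡ 6.
  α_i^2 mod 13 = [4, 1, 10, 10, 3].
  S_2 = Σ v_i α_i^2 r_i = 4·4·0 + 5·1·12 + 9·10·6 + 3·10·10 + 5·3·6 = 990 ≡ 2.
  S = (5, 6, 2) ≠ 0, so r is not a codeword (an error is present).
Step 3: locate the error. For a single error e at position i, S_ℓ = v_i·e·α_i^ℓ, so α_err = S_1/S_0.
  S_0^{−1} = 5^{−1} = 8 (mod 13), so α_err = 6·8 = 48 ≡ 9 = α_5. Error position i = 5.
  Consistency check: S_2/S_1 = 2·11 = 22 ≡ 9 = α_err ✓ (single-error assumption holds).
Step 4: error magnitude e = S_0/v_5 = S_0·∏_{j≠5}(α_5 − α_j) = 5·8 = 40 ≡ 1 (mod 13).
Step 5: correct position 5: c_5 = r_5 − e = 6 − 1 ≡ 5 (mod 13). Hence c = [0, 12, 6, 10, 5].
  Check: interpolating c through the α_i gives m(x) = 8 + 4·x (degree < 2) with m(α_i) = c_i for every i, so c is indeed a codeword.


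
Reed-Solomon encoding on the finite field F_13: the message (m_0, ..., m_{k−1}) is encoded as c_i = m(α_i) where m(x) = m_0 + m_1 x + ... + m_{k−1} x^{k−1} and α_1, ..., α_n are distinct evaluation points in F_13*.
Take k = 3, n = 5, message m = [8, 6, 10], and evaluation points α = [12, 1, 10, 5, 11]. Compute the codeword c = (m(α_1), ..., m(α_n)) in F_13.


c = [12, 11, 2, 2, 10]

Message polynomial: m(x) = 8 + 6·x + 10·x^2 (mod 13).
For each evaluation point α_i, compute m(α_i) mod 13:
  α_1 = 12: Horner steps 10 → 9 → 12, so m(12) = 12.
  α_2 = 1: Horner steps 10 → 3 → 11, so m(1) = 11.
  α_3 = 10: Horner steps 10 → 2 → 2, so m(10) = 2.
  α_4 = 5: Horner steps 10 → 4 → 2, so m(5) = 2.
  α_5 = 11: Horner steps 10 → 12 → 10, so m(11) = 10.
Codeword c = [12, 11, 2, 2, 10] ∈ F_13^5.


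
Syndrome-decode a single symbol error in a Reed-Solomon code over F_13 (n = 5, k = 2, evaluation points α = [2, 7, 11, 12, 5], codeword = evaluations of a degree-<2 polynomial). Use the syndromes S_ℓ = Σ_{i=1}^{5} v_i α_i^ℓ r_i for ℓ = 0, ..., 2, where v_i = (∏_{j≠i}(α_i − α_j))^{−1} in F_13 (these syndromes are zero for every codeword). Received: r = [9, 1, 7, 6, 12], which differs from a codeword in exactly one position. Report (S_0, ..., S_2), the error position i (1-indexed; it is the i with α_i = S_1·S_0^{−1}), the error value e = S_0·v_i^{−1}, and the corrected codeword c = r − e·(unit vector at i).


S = (3, 7, 12), error at position 3, error magnitude e = 2, c = [9, 1, 5, 6, 12].

Step 1: column multipliers v_i = (∏_{j≠i}(α_i − α_j))^{−1} mod 13.
  i = 1 (α = 2): (2−7)(2−11)(2−12)(2−5) = (−5)·(−9)·(−10)·(−3) = 1350 ≡ 11, so v_1 = 11^{−1} = 6 (mod 13).
  i = 2 (α = 7): (7−2)(7−11)(7−12)(7−5) = 5·(−4)·(−5)·2 = 200 ≡ 5, so v_2 = 5^{−1} = 8 (mod 13).
  i = 3 (α = 11): (11−2)(11−7)(11−12)(11−5) = 9·4·(−1)·6 = −216 ≡ 5, so v_3 = 5^{−1} = 8 (mod 13).
  i = 4 (α = 12): (12−2)(12−7)(12−11)(12−5) = 10·5·1·7 = 350 ≡ 12, so v_4 = 12^{−1} = 12 (mod 13).
  i = 5 (α = 5): (5−2)(5−7)(5−11)(5−12) = 3·(−2)·(−6)·(−7) = −252 ≡ 8, so v_5 = 8^{−1} = 5 (mod 13).
  v = [6, 8, 8, 12, 5].
Step 2: syndromes of r = [9, 1, 7, 6, 12] (all sums mod 13).
  S_0 = Σ v_i r_i = 6·9 + 8·1 + 8·7 + 12·6 + 5·12 = 250 ≡ 3.
  S_1 = Σ v_i α_i r_i = 6·2·9 + 8·7·1 + 8·11·7 + 12·12·6 + 5·5·12 = 1944 ≡ 7.
  α_i^2 mod 13 = [4, 10, 4, 1, 12].
  S_2 = Σ v_i α_i^2 r_i = 6·4·9 + 8·10·1 + 8·4·7 + 12·1·6 + 5·12·12 = 1312 ≡ 12.
  S = (3, 7, 12) ≠ 0, so r is not a codeword (an error is present).
Step 3: locate the error. For a single error e at position i, S_ℓ = v_i·e·α_i^ℓ, so α_err = S_1/S_0.
  S_0^{−1} = 3^{−1} = 9 (mod 13), so α_err = 7·9 = 63 ≡ 11 = α_3. Error position i = 3.
  Consistency check: S_2/S_1 = 12·2 = 24 ≡ 11 = α_err ✓ (single-error assumption holds).
Step 4: error magnitude e = S_0/v_3 = S_0·∏_{j≠3}(α_3 − α_j) = 3·5 = 15 ≡ 2 (mod 13).
Step 5: correct position 3: c_3 = r_3 − e = 7 − 2 ≡ 5 (mod 13). Hence c = [9, 1, 5, 6, 12].
  Check: interpolating c through the α_i gives m(x) = 7 + 1·x (degree < 2) with m(α_i) = c_i for every i, so c is indeed a codeword.


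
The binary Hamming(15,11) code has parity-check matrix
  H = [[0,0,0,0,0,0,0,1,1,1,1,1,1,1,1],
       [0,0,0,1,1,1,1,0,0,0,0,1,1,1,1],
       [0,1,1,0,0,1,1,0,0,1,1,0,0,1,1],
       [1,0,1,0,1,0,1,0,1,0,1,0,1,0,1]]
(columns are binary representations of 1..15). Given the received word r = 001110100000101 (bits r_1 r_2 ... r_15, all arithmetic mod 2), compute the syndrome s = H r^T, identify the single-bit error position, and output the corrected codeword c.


s = (0, 1, 1, 1)^T, error position = 7, corrected codeword c = 001110000000101

Compute s = H r^T mod 2 one row at a time:
  s_1 = 0 + 0 + 0 + 0 + 0 + 1 + 0 + 1 = 2 ≡ 0 (mod 2).
  s_2 = 1 + 1 + 0 + 1 + 0 + 1 + 0 + 1 = 5 ≡ 1 (mod 2).
  s_3 = 0 + 1 + 0 + 1 + 0 + 0 + 0 + 1 = 3 ≡ 1 (mod 2).
  s_4 = 0 + 1 + 1 + 1 + 0 + 0 + 1 + 1 = 5 ≡ 1 (mod 2).
s = (0, 1, 1, 1)^T — this equals column 7 of H (binary 0111), so error is at position 7.
Correct: flip bit 7 of r = 001110100000101 to get c = 001110000000101.


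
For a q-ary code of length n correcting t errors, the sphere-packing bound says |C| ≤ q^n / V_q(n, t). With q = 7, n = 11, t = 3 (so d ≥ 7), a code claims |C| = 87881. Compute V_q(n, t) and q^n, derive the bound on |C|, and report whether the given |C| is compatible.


V_q(n, t) = 37687, q^n = 1977326743, Hamming bound = 52467, |C| = 87881 > bound (violated).

Step 1: Compute V_q(n, t) = Σ_{j=0}^3 C(n, j) (q−1)^j.
  j = 0: C(11,0)·(6)^0 = 1·1 = 1.
  j = 1: C(11,1)·(6)^1 = 11·6 = 66.
  j = 2: C(11,2)·(6)^2 = 55·36 = 1980.
  j = 3: C(11,3)·(6)^3 = 165·216 = 35640.
  V_q(n, t) = 1 + 66 + 1980 + 35640 = 37687.
Step 2: q^n = 7^11 = 1977326743.
Step 3: Hamming bound ⌊q^n / V_q(n,t)⌋ = ⌊1977326743/37687⌋ = 52467.
Step 4: Compare |C| = 87881 to 52467: violated.
The claimed |C| lies above the Hamming bound, so no 7-ary code of length 11 with d ≥ 7 can have 87881 codewords.


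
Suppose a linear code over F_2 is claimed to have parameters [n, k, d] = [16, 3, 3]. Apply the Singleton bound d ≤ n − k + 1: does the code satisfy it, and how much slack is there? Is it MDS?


Singleton RHS = n − k + 1 = 14, slack = 11, bound satisfied, not MDS.

Singleton bound: d ≤ n − k + 1.
Here n = 16, k = 3, so n − k + 1 = 14.
Given d = 3, check d ≤ 14: YES.
Slack = (n − k + 1) − d = 11.
The code is NOT MDS (slack = 11 > 0).
Description: the claimed parameters are [16, 3, 3]_2; such a code would be non-MDS.


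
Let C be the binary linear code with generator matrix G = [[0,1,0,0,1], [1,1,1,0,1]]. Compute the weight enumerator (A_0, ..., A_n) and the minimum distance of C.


Weight distribution: A_0 = 1, A_2 = 2, A_4 = 1. Minimum distance d = 2.

Enumerate all 2^2 = 4 messages m ∈ F_2^2.
For each, compute codeword c = mG in F_2^5, then tally its weight.
  m = 00 → c = 00000, weight = 0.
  m = 10 → c = 01001, weight = 2.
  m = 01 → c = 11101, weight = 4.
  m = 11 → c = 10100, weight = 2.
Tally weights:
  weight 0: 1 codewords.
  weight 2: 2 codewords.
  weight 4: 1 codewords.
Minimum distance d = smallest w > 0 with A_w > 0 = 2.
Sanity: Σ A_w = 4 = 2^2 = 4 ✓.


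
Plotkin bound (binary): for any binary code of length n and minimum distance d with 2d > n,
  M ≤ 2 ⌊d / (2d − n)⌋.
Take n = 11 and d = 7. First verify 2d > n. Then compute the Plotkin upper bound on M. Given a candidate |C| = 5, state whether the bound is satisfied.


Plotkin bound M ≤ 4; given |C| = 5 > bound (violated).

Check applicability: 2d = 14, n = 11.
2d − n = 3 > 0, so Plotkin applies.
Compute d/(2d−n) = 7/3 ≈ 2.3333.
⌊d/(2d−n)⌋ = 2.
Plotkin bound: M ≤ 2·2 = 4.
Given |C| = 5, check: VIOLATED.
This |C| is above the Plotkin bound, so no binary code with n = 11, d = 7 and 5 codewords exists.


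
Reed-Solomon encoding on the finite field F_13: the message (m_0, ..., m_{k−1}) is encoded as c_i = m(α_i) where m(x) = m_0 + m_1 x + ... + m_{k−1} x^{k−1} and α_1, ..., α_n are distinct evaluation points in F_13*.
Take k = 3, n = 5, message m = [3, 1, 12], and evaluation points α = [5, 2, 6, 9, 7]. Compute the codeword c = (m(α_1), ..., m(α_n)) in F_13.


c = [9, 1, 12, 9, 0]

Message polynomial: m(x) = 3 + 1·x + 12·x^2 (mod 13).
For each evaluation point α_i, compute m(α_i) mod 13:
  α_1 = 5: Horner steps 12 → 9 → 9, so m(5) = 9.
  α_2 = 2: Horner steps 12 → 12 → 1, so m(2) = 1.
  α_3 = 6: Horner steps 12 → 8 → 12, so m(6) = 12.
  α_4 = 9: Horner steps 12 → 5 → 9, so m(9) = 9.
  α_5 = 7: Horner steps 12 → 7 → 0, so m(7) = 0.
Codeword c = [9, 1, 12, 9, 0] ∈ F_13^5.


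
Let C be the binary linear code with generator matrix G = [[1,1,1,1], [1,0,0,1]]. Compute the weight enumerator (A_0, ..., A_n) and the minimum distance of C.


Weight distribution: A_0 = 1, A_2 = 2, A_4 = 1. Minimum distance d = 2.

Enumerate all 2^2 = 4 messages m ∈ F_2^2.
For each, compute codeword c = mG in F_2^4, then tally its weight.
  m = 00 → c = 0000, weight = 0.
  m = 10 → c = 1111, weight = 4.
  m = 01 → c = 1001, weight = 2.
  m = 11 → c = 0110, weight = 2.
Tally weights:
  weight 0: 1 codewords.
  weight 2: 2 codewords.
  weight 4: 1 codewords.
Minimum distance d = smallest w > 0 with A_w > 0 = 2.
Sanity: Σ A_w = 4 = 2^2 = 4 ✓.
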